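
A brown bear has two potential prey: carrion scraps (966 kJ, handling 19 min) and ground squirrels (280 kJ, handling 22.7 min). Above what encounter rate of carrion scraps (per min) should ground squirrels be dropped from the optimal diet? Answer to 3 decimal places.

0.017 per min

The zero-one rule: include ground squirrels iff E₂/h₂ > λE₁/(1+λh₁). Equality gives the switch point.
λE₁h₂ = E₂ + λE₂h₁ ⇒ λ = E₂/(E₁h₂ − E₂h₁) = 280/(2.193e+04 − 5320) = 0.01686 per min.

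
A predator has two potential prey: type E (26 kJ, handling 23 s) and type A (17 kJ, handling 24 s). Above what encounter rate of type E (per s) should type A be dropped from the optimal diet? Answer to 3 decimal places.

0.073 per s

At the threshold, the rate on type E alone equals the profitability of type A: λ·26/(1 + λ·23) = 17/24 = 0.7083.
Rearranging, λ(26 − 0.7083×23) = 0.7083, so λ = 0.7083/9.708 = 0.07296 per s.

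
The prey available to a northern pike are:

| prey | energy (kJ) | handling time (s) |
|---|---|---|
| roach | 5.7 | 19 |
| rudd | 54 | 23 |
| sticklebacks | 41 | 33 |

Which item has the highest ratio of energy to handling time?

Profitability E/h (kJ/s): roach = 5.7/19 = 0.3, rudd = 54/23 = 2.35, sticklebacks = 41/33 = 1.24.
Ranked: rudd > sticklebacks > roach.

rudd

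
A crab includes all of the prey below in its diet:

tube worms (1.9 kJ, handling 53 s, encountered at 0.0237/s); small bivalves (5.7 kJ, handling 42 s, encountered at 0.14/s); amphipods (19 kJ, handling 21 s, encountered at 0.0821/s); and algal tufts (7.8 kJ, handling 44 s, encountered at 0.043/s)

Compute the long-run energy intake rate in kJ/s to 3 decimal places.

0.233 kJ/s

Energy encountered per unit search time: 0.0237×1.9 + 0.14×5.7 + 0.0821×19 + 0.043×7.8 = 2.738 kJ/s.
Handling time per unit search time: 0.0237×53 + 0.14×42 + 0.0821×21 + 0.043×44 = 10.75.
Rate = 2.738/(1 + 10.75) = 0.233 kJ/s.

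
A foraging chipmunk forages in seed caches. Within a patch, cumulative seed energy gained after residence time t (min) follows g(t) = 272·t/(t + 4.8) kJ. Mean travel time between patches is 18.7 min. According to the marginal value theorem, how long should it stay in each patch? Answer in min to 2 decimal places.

9.47 min

Maximise g(t)/(T+t): set derivative to zero → g'(t)(T+t) = g(t).
g'(t) = 272·4.8/(t + 4.8)². Setting 272·4.8/(t+4.8)² = 272t/[(t+4.8)(18.7+t)] gives 4.8(18.7+t) = t(t+4.8), so t² = 4.8×18.7 = 89.76.
t* = √89.76 = 9.474 min.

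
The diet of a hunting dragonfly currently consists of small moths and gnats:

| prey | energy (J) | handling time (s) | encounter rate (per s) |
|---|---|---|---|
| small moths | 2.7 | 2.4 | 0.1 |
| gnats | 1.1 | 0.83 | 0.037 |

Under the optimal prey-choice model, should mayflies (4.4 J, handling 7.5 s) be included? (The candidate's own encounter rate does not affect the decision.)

Current rate: (0.1×2.7 + 0.037×1.1)/(1 + 0.1×2.4 + 0.037×0.83) = 0.2445 J/s.
Profitability of mayflies: 4.4/7.5 = 0.5867 J/s.
0.5867 > 0.2445, so adding mayflies raises the average — include it.

Yes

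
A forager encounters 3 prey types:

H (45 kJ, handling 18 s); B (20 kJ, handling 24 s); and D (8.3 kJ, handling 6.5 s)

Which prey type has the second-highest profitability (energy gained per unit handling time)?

Profitability E/h (kJ/s): H = 45/18 = 2.5, B = 20/24 = 0.833, D = 8.3/6.5 = 1.28.
Ranked: H > D > B.

D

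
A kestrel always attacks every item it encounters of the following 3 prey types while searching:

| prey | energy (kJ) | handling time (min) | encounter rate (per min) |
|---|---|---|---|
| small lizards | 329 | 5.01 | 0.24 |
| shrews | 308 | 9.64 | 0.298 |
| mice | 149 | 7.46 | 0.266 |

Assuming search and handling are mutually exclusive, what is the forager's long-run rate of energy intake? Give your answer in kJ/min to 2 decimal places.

R = (0.24×329 + 0.298×308 + 0.266×149) / (1 + 0.24×5.01 + 0.298×9.64 + 0.266×7.46) = 210.4/7.059 = 29.8 kJ/min.

29.80 kJ/min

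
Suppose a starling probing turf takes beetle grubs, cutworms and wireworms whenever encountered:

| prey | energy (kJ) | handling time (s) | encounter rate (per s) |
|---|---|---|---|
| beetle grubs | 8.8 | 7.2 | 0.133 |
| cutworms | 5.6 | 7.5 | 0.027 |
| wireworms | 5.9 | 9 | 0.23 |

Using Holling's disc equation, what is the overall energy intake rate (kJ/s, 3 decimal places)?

R = Σλ_iE_i / (1 + Σλ_ih_i)
Numerator: 0.133×8.8 + 0.027×5.6 + 0.23×5.9 = 2.679
Denominator: 1 + 0.133×7.2 + 0.027×7.5 + 0.23×9 = 4.23
R = 2.679/4.23 = 0.6332 kJ/s

0.633 kJ/s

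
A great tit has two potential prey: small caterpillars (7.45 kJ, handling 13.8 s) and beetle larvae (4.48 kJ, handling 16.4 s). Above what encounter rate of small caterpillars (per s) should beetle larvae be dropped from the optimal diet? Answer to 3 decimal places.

0.074 per s

The zero-one rule: include beetle larvae iff E₂/h₂ > λE₁/(1+λh₁). Equality gives the switch point.
λE₁h₂ = E₂ + λE₂h₁ ⇒ λ = E₂/(E₁h₂ − E₂h₁) = 4.48/(122.2 − 61.82) = 0.07423 per s.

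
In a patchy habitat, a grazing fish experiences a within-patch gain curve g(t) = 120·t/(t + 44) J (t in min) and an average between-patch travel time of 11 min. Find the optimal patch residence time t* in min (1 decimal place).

Maximise g(t)/(T+t): set derivative to zero → g'(t)(T+t) = g(t).
g'(t) = 120·44/(t + 44)². Setting 120·44/(t+44)² = 120t/[(t+44)(11+t)] gives 44(11+t) = t(t+44), so t² = 44×11 = 484.
t* = √484 = 22 min.

22.0 min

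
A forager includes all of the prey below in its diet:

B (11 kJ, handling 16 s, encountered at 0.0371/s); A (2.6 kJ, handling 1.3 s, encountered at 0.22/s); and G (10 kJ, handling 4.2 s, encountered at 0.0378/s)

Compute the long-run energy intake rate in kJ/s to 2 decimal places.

R = Σλ_iE_i / (1 + Σλ_ih_i)
Numerator: 0.0371×11 + 0.22×2.6 + 0.0378×10 = 1.358
Denominator: 1 + 0.0371×16 + 0.22×1.3 + 0.0378×4.2 = 2.038
R = 1.358/2.038 = 0.6663 kJ/s

0.67 kJ/s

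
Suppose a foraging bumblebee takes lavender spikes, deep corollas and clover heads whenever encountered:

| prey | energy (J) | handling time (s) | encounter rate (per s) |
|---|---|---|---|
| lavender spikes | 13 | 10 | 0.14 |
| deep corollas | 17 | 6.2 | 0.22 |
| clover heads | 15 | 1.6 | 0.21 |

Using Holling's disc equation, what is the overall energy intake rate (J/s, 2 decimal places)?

R = Σλ_iE_i / (1 + Σλ_ih_i)
Numerator: 0.14×13 + 0.22×17 + 0.21×15 = 8.71
Denominator: 1 + 0.14×10 + 0.22×6.2 + 0.21×1.6 = 4.1
R = 8.71/4.1 = 2.124 J/s

2.12 J/s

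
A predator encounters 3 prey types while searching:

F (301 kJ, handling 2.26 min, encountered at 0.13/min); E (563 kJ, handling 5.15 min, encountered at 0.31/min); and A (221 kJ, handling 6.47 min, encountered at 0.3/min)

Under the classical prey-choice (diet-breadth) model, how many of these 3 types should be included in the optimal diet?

Rank by E/h (kJ/min): F 133, E 109, A 34.2. Include each in turn until the next type's E/h falls below the running intake rate.
Rate on top 1: 30.24. E: 109 > 30.24 → include.
Rate on top 2: 73.92. A: 34.2 < 73.92 → exclude; stop.
Optimal diet: F, E — 2 of 3 types.

2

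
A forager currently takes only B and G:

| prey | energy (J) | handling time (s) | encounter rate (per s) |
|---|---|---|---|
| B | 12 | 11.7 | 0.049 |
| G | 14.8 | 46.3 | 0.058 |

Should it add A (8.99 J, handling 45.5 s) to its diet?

Current rate: (0.049×12 + 0.058×14.8)/(1 + 0.049×11.7 + 0.058×46.3) = 0.3396 J/s.
Profitability of A: 8.99/45.5 = 0.1976 J/s.
0.1976 < 0.3396, so adding A would lower the average — exclude it.

No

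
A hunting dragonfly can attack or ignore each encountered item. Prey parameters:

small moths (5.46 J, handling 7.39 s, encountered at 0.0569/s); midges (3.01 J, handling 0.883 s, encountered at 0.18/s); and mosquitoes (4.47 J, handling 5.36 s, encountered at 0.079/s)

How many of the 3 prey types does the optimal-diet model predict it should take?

3

Rank by E/h (J/s): midges 3.41, mosquitoes 0.834, small moths 0.739. Include each in turn until the next type's E/h falls below the running intake rate.
Rate on top 1: 0.4675. mosquitoes: 0.834 > 0.4675 → include.
Rate on top 2: 0.5656. small moths: 0.739 > 0.5656 → include.
Optimal diet: midges, mosquitoes, small moths — 3 of 3 types.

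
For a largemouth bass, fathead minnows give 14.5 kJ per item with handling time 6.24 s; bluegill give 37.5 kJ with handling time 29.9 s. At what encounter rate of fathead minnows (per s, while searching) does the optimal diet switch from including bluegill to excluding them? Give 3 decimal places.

0.188 per s

At the threshold, the rate on fathead minnows alone equals the profitability of bluegill: λ·14.5/(1 + λ·6.24) = 37.5/29.9 = 1.254.
Rearranging, λ(14.5 − 1.254×6.24) = 1.254, so λ = 1.254/6.674 = 0.1879 per s.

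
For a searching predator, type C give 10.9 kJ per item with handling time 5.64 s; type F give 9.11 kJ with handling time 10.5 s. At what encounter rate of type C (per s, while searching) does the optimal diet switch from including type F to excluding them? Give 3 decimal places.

At the threshold, the rate on type C alone equals the profitability of type F: λ·10.9/(1 + λ·5.64) = 9.11/10.5 = 0.8676.
Rearranging, λ(10.9 − 0.8676×5.64) = 0.8676, so λ = 0.8676/6.007 = 0.1444 per s.

0.144 per s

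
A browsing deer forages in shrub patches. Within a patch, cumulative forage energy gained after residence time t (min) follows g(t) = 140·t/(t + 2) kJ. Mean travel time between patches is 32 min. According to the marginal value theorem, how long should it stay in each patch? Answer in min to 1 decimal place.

8.0 min

By the marginal value theorem, leave when the instantaneous gain rate g'(t) equals the habitat-wide average g(t)/(T + t).
g'(t) = 140·2/(t + 2)². Setting 140·2/(t+2)² = 140t/[(t+2)(32+t)] gives 2(32+t) = t(t+2), so t² = 2×32 = 64.
t* = √64 = 8 min.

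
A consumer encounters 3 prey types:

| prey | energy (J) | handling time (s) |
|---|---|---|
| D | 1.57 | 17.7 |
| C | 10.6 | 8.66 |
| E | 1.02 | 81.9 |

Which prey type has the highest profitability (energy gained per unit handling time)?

C

Profitability E/h (J/s): D = 1.57/17.7 = 0.0887, C = 10.6/8.66 = 1.22, E = 1.02/81.9 = 0.0125.
Ranked: C > D > E.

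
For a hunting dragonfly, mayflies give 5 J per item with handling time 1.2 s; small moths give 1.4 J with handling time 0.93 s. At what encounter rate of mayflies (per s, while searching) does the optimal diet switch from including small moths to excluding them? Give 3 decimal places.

0.471 per s

Drop small moths once their profitability E₂/h₂ falls below the rate achievable on mayflies alone: E₂/h₂ = λE₁/(1 + λh₁).
Solve for λ: λE₁h₂ = E₂(1 + λh₁) → λ(E₁h₂ − E₂h₁) = E₂ → λ = E₂/(E₁h₂ − E₂h₁).
λ = 1.4/(5×0.93 − 1.4×1.2) = 1.4/2.97 = 0.4714 per s.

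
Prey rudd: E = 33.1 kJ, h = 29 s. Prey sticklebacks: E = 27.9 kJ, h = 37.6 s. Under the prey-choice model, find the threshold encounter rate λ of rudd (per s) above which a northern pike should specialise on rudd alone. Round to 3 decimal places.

Drop sticklebacks once their profitability E₂/h₂ falls below the rate achievable on rudd alone: E₂/h₂ = λE₁/(1 + λh₁).
Solve for λ: λE₁h₂ = E₂(1 + λh₁) → λ(E₁h₂ − E₂h₁) = E₂ → λ = E₂/(E₁h₂ − E₂h₁).
λ = 27.9/(33.1×37.6 − 27.9×29) = 27.9/435.5 = 0.06407 per s.

0.064 per s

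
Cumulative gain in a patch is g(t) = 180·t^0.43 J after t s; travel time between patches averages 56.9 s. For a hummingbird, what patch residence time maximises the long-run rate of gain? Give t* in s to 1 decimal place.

Optimal t* satisfies g'(t*) = g(t*)/(T + t*).
g'(t) = 0.43·180·t^-0.57. Setting 0.43·180·t^-0.57 = 180·t^0.43/(56.9+t) gives 0.43(56.9+t) = t, so 0.57·t = 0.43×56.9.
t* = 0.43×56.9/0.57 = 42.92 s.

42.9 s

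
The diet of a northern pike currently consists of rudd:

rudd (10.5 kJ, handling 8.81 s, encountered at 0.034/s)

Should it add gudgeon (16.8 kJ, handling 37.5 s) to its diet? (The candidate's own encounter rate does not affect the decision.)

Yes

On rudd alone, R = ΣλE/(1+Σλh) = 0.357/1.3 = 0.2747 kJ/s.
Profitability of gudgeon: 16.8/37.5 = 0.448 kJ/s.
Since 0.448 > R, including gudgeon increases the long-run rate.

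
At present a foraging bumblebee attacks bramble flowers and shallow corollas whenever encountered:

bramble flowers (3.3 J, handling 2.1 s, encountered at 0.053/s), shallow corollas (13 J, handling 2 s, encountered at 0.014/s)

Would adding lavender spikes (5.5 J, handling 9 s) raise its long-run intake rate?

Current rate: (0.053×3.3 + 0.014×13)/(1 + 0.053×2.1 + 0.014×2) = 0.3133 J/s.
lavender spikes: E/h = 5.5/9 = 0.6111 J/s.
Since 0.6111 > R, including lavender spikes increases the long-run rate.

Yes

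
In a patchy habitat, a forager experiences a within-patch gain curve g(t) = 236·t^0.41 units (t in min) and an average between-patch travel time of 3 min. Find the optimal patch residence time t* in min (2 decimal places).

Optimal t* satisfies g'(t*) = g(t*)/(T + t*).
g'(t) = 0.41·236·t^-0.59. Setting 0.41·236·t^-0.59 = 236·t^0.41/(3+t) gives 0.41(3+t) = t, so 0.59·t = 0.41×3.
t* = 0.41×3/0.59 = 2.085 min.

2.08 min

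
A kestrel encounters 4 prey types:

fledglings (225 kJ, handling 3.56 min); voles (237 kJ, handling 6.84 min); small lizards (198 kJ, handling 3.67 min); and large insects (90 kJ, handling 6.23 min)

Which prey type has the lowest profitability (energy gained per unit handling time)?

Profitability E/h (kJ/min): fledglings = 225/3.56 = 63.2, voles = 237/6.84 = 34.6, small lizards = 198/3.67 = 54, large insects = 90/6.23 = 14.4.
Ranked: fledglings > small lizards > voles > large insects.

large insects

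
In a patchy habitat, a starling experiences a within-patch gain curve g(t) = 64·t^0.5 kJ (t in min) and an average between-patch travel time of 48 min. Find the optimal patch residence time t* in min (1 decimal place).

48.0 min

Maximise g(t)/(T+t): set derivative to zero → g'(t)(T+t) = g(t).
g'(t) = 0.5·64·t^-0.5. Setting 0.5·64·t^-0.5 = 64·t^0.5/(48+t) gives 0.5(48+t) = t, so 0.50·t = 0.5×48.
t* = 0.5×48/0.50 = 48 min.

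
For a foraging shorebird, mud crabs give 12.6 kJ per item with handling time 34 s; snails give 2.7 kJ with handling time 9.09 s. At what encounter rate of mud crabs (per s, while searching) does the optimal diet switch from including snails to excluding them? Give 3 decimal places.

0.119 per s

At the threshold, the rate on mud crabs alone equals the profitability of snails: λ·12.6/(1 + λ·34) = 2.7/9.09 = 0.297.
Rearranging, λ(12.6 − 0.297×34) = 0.297, so λ = 0.297/2.501 = 0.1188 per s.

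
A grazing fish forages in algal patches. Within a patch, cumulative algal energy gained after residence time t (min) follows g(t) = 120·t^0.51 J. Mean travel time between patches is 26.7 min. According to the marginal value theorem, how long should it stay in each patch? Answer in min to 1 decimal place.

27.8 min

Optimal t* satisfies g'(t*) = g(t*)/(T + t*).
g'(t) = 0.51·120·t^-0.49. Setting 0.51·120·t^-0.49 = 120·t^0.51/(26.7+t) gives 0.51(26.7+t) = t, so 0.49·t = 0.51×26.7.
t* = 0.51×26.7/0.49 = 27.79 min.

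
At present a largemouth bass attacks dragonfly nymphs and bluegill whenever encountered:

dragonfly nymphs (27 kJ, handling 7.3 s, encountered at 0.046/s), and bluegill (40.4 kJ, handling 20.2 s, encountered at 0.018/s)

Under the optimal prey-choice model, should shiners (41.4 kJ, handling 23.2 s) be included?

Current rate: (0.046×27 + 0.018×40.4)/(1 + 0.046×7.3 + 0.018×20.2) = 1.159 kJ/s.
Profitability of shiners: 41.4/23.2 = 1.784 kJ/s.
1.784 > 1.159, so adding shiners raises the average — include it.

Yes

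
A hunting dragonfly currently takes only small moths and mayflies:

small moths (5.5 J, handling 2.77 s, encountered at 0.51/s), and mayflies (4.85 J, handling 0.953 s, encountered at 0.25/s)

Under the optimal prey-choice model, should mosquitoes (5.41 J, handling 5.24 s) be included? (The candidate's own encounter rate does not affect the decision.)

Intake rate on the current diet: R = (0.51×5.5 + 0.25×4.85) / (1 + 0.51×2.77 + 0.25×0.953) = 4.018/2.651 = 1.515 J/s.
Profitability of mosquitoes: 5.41/5.24 = 1.032 J/s.
Since 1.032 < R, time spent handling mosquitoes is better spent searching.

No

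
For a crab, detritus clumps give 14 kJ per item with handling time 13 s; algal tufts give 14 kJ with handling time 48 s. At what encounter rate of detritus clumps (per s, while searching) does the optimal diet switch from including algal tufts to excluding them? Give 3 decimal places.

At the threshold, the rate on detritus clumps alone equals the profitability of algal tufts: λ·14/(1 + λ·13) = 14/48 = 0.2917.
Rearranging, λ(14 − 0.2917×13) = 0.2917, so λ = 0.2917/10.21 = 0.02857 per s.

0.029 per s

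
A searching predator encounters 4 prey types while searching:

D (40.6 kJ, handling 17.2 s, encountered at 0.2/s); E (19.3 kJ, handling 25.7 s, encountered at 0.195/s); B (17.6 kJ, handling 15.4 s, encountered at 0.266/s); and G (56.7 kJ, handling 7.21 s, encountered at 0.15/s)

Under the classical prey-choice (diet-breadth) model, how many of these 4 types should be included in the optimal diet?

1

Rank by E/h (kJ/s): G 7.86, D 2.36, B 1.14, E 0.751. Include each in turn until the next type's E/h falls below the running intake rate.
Rate on top 1: 4.086. D: 2.36 < 4.086 → exclude; stop.
Optimal diet: G — 1 of 4 types.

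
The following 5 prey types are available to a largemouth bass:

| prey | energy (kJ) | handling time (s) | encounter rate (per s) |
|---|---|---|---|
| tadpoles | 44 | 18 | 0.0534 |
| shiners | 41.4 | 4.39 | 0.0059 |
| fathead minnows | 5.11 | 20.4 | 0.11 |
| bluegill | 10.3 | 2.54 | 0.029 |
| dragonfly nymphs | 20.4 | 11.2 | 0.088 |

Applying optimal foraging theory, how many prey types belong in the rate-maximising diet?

4

Profitabilities (E/h, kJ/s): shiners 9.43, bluegill 4.06, tadpoles 2.44, dragonfly nymphs 1.82, fathead minnows 0.25. Add prey in this order while the next type's profitability exceeds the intake rate on those already taken.
Rate on top 1: 0.2381. bluegill: 4.06 > 0.2381 → include.
Rate on top 2: 0.4938. tadpoles: 2.44 > 0.4938 → include.
Rate on top 3: 1.404. dragonfly nymphs: 1.82 > 1.404 → include.
Rate on top 4: 1.539. fathead minnows: 0.25 < 1.539 → exclude; stop.
Optimal diet: shiners, bluegill, tadpoles, dragonfly nymphs — 4 of 5 types.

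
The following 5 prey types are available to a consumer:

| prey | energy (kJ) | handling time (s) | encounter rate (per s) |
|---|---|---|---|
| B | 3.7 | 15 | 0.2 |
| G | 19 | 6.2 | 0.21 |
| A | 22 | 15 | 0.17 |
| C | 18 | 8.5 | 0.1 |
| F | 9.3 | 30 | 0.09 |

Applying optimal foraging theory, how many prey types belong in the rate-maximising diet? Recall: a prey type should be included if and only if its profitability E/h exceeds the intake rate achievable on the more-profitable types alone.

2

Profitabilities (E/h, kJ/s): G 3.06, C 2.12, A 1.47, F 0.31, B 0.247. Add prey in this order while the next type's profitability exceeds the intake rate on those already taken.
Rate on top 1: 1.733. C: 2.12 > 1.733 → include.
Rate on top 2: 1.837. A: 1.47 < 1.837 → exclude; stop.
Optimal diet: G, C — 2 of 5 types.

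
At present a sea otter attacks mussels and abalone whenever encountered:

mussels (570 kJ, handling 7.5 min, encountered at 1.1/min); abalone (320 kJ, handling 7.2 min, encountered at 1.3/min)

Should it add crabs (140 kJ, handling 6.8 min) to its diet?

Intake rate on the current diet: R = (1.1×570 + 1.3×320) / (1 + 1.1×7.5 + 1.3×7.2) = 1043/18.61 = 56.05 kJ/min.
Profitability of crabs: 140/6.8 = 20.59 kJ/min.
20.59 < 56.05, so adding crabs would lower the average — exclude it.

No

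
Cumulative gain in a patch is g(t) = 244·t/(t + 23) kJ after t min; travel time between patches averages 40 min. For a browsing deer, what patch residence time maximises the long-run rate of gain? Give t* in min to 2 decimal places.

Optimal t* satisfies g'(t*) = g(t*)/(T + t*).
g'(t) = 244·23/(t + 23)². Setting 244·23/(t+23)² = 244t/[(t+23)(40+t)] gives 23(40+t) = t(t+23), so t² = 23×40 = 920.
t* = √920 = 30.33 min.

30.33 min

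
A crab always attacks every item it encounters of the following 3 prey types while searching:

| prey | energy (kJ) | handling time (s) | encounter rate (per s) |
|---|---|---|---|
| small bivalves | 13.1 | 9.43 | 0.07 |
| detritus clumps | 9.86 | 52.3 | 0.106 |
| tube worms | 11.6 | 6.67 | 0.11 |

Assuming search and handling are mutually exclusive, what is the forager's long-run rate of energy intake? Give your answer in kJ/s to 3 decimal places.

R = Σλ_iE_i / (1 + Σλ_ih_i)
Numerator: 0.07×13.1 + 0.106×9.86 + 0.11×11.6 = 3.238
Denominator: 1 + 0.07×9.43 + 0.106×52.3 + 0.11×6.67 = 7.938
R = 3.238/7.938 = 0.408 kJ/s

0.408 kJ/s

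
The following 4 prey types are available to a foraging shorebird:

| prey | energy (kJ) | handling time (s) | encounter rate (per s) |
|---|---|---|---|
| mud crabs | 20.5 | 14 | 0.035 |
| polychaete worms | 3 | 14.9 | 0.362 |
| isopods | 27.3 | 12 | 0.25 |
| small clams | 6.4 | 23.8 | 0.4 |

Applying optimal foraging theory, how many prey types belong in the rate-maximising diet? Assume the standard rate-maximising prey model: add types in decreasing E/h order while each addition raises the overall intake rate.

1

E/h in descending order: isopods 2.27, mud crabs 1.46, small clams 0.269, polychaete worms 0.201 kJ/s. The optimal diet is the largest prefix of this list for which every included type satisfies E_i/h_i > R on the types above it.
Rate on top 1: 1.706. mud crabs: 1.46 < 1.706 → exclude; stop.
Optimal diet: isopods — 1 of 4 types.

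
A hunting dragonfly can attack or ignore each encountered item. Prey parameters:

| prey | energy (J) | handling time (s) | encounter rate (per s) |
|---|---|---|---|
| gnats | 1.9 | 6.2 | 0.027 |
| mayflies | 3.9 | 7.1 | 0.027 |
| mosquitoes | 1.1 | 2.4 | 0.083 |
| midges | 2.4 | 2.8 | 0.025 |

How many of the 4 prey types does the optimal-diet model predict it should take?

Rank by E/h (J/s): midges 0.857, mayflies 0.549, mosquitoes 0.458, gnats 0.306. Include each in turn until the next type's E/h falls below the running intake rate.
Rate on top 1: 0.05607. mayflies: 0.549 > 0.05607 → include.
Rate on top 2: 0.131. mosquitoes: 0.458 > 0.131 → include.
Rate on top 3: 0.1756. gnats: 0.306 > 0.1756 → include.
Optimal diet: midges, mayflies, mosquitoes, gnats — 4 of 4 types.

4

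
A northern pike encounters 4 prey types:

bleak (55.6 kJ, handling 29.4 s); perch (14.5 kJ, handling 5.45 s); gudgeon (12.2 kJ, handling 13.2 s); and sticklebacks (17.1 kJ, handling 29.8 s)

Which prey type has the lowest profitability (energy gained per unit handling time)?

In descending order of E/h:
perch: 14.5/5.45 = 2.66 kJ/s
bleak: 55.6/29.4 = 1.89 kJ/s
gudgeon: 12.2/13.2 = 0.924 kJ/s
sticklebacks: 17.1/29.8 = 0.574 kJ/s

sticklebacks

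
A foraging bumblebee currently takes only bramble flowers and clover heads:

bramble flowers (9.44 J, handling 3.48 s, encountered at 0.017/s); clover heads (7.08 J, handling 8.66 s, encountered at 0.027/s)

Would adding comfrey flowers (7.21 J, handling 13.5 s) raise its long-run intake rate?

Yes

Intake rate on the current diet: R = (0.017×9.44 + 0.027×7.08) / (1 + 0.017×3.48 + 0.027×8.66) = 0.3516/1.293 = 0.272 J/s.
Profitability of comfrey flowers: 7.21/13.5 = 0.5341 J/s.
0.5341 > 0.272, so adding comfrey flowers raises the average — include it.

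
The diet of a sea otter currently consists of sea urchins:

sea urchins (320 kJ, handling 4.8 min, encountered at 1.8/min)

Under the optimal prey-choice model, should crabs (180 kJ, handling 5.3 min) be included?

Intake rate on the current diet: R = (1.8×320) / (1 + 1.8×4.8) = 576/9.64 = 59.75 kJ/min.
crabs: E/h = 180/5.3 = 33.96 kJ/min.
Since 33.96 < R, time spent handling crabs is better spent searching.

No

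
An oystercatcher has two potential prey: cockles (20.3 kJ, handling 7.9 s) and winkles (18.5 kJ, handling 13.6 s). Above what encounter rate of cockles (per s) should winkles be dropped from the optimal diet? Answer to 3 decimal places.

At the threshold, the rate on cockles alone equals the profitability of winkles: λ·20.3/(1 + λ·7.9) = 18.5/13.6 = 1.36.
Rearranging, λ(20.3 − 1.36×7.9) = 1.36, so λ = 1.36/9.554 = 0.1424 per s.

0.142 per s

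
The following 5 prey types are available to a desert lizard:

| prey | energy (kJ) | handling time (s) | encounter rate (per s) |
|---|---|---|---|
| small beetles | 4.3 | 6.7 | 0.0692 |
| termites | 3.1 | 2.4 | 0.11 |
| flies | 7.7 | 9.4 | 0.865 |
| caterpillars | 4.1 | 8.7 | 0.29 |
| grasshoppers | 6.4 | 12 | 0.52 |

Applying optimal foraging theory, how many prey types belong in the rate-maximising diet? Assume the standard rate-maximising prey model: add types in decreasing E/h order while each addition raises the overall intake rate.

2

E/h in descending order: termites 1.29, flies 0.819, small beetles 0.642, grasshoppers 0.533, caterpillars 0.471 kJ/s. The optimal diet is the largest prefix of this list for which every included type satisfies E_i/h_i > R on the types above it.
Rate on top 1: 0.2698. flies: 0.819 > 0.2698 → include.
Rate on top 2: 0.7452. small beetles: 0.642 < 0.7452 → exclude; stop.
Optimal diet: termites, flies — 2 of 5 types.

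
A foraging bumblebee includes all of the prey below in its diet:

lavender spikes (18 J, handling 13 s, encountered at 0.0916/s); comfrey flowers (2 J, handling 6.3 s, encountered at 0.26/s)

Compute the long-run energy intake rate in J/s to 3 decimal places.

0.566 J/s

R = Σλ_iE_i / (1 + Σλ_ih_i)
Numerator: 0.0916×18 + 0.26×2 = 2.169
Denominator: 1 + 0.0916×13 + 0.26×6.3 = 3.829
R = 2.169/3.829 = 0.5664 J/s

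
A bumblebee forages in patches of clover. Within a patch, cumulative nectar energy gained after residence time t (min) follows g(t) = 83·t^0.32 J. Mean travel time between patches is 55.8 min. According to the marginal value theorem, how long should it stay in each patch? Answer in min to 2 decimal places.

26.26 min

Maximise g(t)/(T+t): set derivative to zero → g'(t)(T+t) = g(t).
g'(t) = 0.32·83·t^-0.68. Setting 0.32·83·t^-0.68 = 83·t^0.32/(55.8+t) gives 0.32(55.8+t) = t, so 0.68·t = 0.32×55.8.
t* = 0.32×55.8/0.68 = 26.26 min.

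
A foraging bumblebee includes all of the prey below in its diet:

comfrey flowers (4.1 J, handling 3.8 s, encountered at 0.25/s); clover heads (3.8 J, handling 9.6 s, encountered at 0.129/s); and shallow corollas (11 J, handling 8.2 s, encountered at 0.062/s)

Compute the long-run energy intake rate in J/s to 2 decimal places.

0.59 J/s

Energy encountered per unit search time: 0.25×4.1 + 0.129×3.8 + 0.062×11 = 2.197 J/s.
Handling time per unit search time: 0.25×3.8 + 0.129×9.6 + 0.062×8.2 = 2.697.
Rate = 2.197/(1 + 2.697) = 0.5944 J/s.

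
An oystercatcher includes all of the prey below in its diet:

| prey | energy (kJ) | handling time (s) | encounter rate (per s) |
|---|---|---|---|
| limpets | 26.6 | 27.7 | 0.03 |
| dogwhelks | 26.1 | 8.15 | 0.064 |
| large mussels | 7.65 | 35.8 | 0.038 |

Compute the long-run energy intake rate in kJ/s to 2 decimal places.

R = Σλ_iE_i / (1 + Σλ_ih_i)
Numerator: 0.03×26.6 + 0.064×26.1 + 0.038×7.65 = 2.759
Denominator: 1 + 0.03×27.7 + 0.064×8.15 + 0.038×35.8 = 3.713
R = 2.759/3.713 = 0.7431 kJ/s

0.74 kJ/s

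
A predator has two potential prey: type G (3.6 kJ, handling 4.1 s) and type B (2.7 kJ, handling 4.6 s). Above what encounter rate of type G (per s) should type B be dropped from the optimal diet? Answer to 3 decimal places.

0.492 per s

The zero-one rule: include type B iff E₂/h₂ > λE₁/(1+λh₁). Equality gives the switch point.
λE₁h₂ = E₂ + λE₂h₁ ⇒ λ = E₂/(E₁h₂ − E₂h₁) = 2.7/(16.56 − 11.07) = 0.4918 per s.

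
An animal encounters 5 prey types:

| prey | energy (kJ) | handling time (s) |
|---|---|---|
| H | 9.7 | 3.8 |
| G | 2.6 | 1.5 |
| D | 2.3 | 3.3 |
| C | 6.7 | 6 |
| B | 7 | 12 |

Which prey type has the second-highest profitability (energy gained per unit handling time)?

In descending order of E/h:
H: 9.7/3.8 = 2.55 kJ/s
G: 2.6/1.5 = 1.73 kJ/s
C: 6.7/6 = 1.12 kJ/s
D: 2.3/3.3 = 0.697 kJ/s
B: 7/12 = 0.583 kJ/s

G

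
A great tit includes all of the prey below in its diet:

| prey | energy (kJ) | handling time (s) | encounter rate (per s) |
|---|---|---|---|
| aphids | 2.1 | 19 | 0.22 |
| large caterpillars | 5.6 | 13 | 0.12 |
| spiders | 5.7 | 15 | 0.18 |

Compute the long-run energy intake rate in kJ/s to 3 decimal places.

R = (0.22×2.1 + 0.12×5.6 + 0.18×5.7) / (1 + 0.22×19 + 0.12×13 + 0.18×15) = 2.16/9.44 = 0.2288 kJ/s.

0.229 kJ/s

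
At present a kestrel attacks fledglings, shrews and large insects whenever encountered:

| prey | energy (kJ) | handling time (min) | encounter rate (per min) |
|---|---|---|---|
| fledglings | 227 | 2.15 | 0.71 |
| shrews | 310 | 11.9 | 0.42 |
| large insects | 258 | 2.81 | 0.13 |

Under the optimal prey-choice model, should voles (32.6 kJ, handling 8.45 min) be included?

On fledglings, shrews and large insects alone, R = ΣλE/(1+Σλh) = 324.9/7.89 = 41.18 kJ/min.
Profitability of voles: 32.6/8.45 = 3.858 kJ/min.
3.858 < 41.18, so adding voles would lower the average — exclude it.

No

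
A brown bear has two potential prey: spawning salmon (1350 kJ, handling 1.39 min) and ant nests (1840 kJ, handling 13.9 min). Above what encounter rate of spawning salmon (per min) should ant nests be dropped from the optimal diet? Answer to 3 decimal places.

0.114 per min

Drop ant nests once their profitability E₂/h₂ falls below the rate achievable on spawning salmon alone: E₂/h₂ = λE₁/(1 + λh₁).
Solve for λ: λE₁h₂ = E₂(1 + λh₁) → λ(E₁h₂ − E₂h₁) = E₂ → λ = E₂/(E₁h₂ − E₂h₁).
λ = 1840/(1350×13.9 − 1840×1.39) = 1840/1.621e+04 = 0.1135 per min.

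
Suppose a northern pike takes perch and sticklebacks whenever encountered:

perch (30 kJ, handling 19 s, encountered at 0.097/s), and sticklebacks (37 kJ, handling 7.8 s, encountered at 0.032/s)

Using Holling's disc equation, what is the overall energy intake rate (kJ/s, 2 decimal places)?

R = Σλ_iE_i / (1 + Σλ_ih_i)
Numerator: 0.097×30 + 0.032×37 = 4.094
Denominator: 1 + 0.097×19 + 0.032×7.8 = 3.093
R = 4.094/3.093 = 1.324 kJ/s

1.32 kJ/s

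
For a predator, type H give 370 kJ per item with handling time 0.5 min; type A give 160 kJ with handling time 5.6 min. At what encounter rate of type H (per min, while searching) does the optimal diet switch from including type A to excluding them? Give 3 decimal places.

At the threshold, the rate on type H alone equals the profitability of type A: λ·370/(1 + λ·0.5) = 160/5.6 = 28.57.
Rearranging, λ(370 − 28.57×0.5) = 28.57, so λ = 28.57/355.7 = 0.08032 per min.

0.080 per min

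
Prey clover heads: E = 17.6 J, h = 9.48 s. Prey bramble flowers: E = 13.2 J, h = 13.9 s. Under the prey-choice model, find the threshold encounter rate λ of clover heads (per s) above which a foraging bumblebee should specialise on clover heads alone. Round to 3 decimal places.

The zero-one rule: include bramble flowers iff E₂/h₂ > λE₁/(1+λh₁). Equality gives the switch point.
λE₁h₂ = E₂ + λE₂h₁ ⇒ λ = E₂/(E₁h₂ − E₂h₁) = 13.2/(244.6 − 125.1) = 0.1105 per s.

0.110 per s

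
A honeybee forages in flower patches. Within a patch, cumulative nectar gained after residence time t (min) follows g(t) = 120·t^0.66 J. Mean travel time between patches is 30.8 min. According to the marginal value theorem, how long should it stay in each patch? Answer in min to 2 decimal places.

Optimal t* satisfies g'(t*) = g(t*)/(T + t*).
g'(t) = 0.66·120·t^-0.34. Setting 0.66·120·t^-0.34 = 120·t^0.66/(30.8+t) gives 0.66(30.8+t) = t, so 0.34·t = 0.66×30.8.
t* = 0.66×30.8/0.34 = 59.79 min.

59.79 min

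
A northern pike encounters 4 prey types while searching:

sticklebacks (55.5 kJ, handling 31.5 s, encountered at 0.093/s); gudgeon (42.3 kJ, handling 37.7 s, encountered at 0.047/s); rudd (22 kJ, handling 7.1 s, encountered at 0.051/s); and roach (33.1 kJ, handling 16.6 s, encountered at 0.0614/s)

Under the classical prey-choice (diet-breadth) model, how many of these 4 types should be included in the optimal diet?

3

Profitabilities (E/h, kJ/s): rudd 3.1, roach 1.99, sticklebacks 1.76, gudgeon 1.12. Add prey in this order while the next type's profitability exceeds the intake rate on those already taken.
Rate on top 1: 0.8237. roach: 1.99 > 0.8237 → include.
Rate on top 2: 1.325. sticklebacks: 1.76 > 1.325 → include.
Rate on top 3: 1.566. gudgeon: 1.12 < 1.566 → exclude; stop.
Optimal diet: rudd, roach, sticklebacks — 3 of 4 types.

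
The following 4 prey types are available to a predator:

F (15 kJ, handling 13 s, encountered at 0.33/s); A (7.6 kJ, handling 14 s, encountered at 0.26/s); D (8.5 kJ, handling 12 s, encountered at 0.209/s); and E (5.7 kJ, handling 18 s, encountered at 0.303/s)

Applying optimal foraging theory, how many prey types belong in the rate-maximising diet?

1

Rank by E/h (kJ/s): F 1.15, D 0.708, A 0.543, E 0.317. Include each in turn until the next type's E/h falls below the running intake rate.
Rate on top 1: 0.9357. D: 0.708 < 0.9357 → exclude; stop.
Optimal diet: F — 1 of 4 types.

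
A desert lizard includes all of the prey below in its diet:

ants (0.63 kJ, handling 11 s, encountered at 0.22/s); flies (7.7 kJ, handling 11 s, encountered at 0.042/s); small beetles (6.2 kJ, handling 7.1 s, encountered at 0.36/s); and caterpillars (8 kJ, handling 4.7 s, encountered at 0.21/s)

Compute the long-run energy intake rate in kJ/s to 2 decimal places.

R = (0.22×0.63 + 0.042×7.7 + 0.36×6.2 + 0.21×8) / (1 + 0.22×11 + 0.042×11 + 0.36×7.1 + 0.21×4.7) = 4.374/7.425 = 0.5891 kJ/s.

0.59 kJ/s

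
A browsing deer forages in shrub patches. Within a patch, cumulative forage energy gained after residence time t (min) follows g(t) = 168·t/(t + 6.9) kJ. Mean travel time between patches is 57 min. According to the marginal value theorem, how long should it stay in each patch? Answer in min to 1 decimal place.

By the marginal value theorem, leave when the instantaneous gain rate g'(t) equals the habitat-wide average g(t)/(T + t).
g'(t) = 168·6.9/(t + 6.9)². Setting 168·6.9/(t+6.9)² = 168t/[(t+6.9)(57+t)] gives 6.9(57+t) = t(t+6.9), so t² = 6.9×57 = 393.3.
t* = √393.3 = 19.83 min.

19.8 min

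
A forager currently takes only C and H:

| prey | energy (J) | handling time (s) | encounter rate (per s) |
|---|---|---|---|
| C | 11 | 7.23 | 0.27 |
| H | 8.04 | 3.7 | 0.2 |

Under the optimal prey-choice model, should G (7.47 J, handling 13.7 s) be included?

No

On C and H alone, R = ΣλE/(1+Σλh) = 4.578/3.692 = 1.24 J/s.
Profitability of G: 7.47/13.7 = 0.5453 J/s.
0.5453 < 1.24, so adding G would lower the average — exclude it.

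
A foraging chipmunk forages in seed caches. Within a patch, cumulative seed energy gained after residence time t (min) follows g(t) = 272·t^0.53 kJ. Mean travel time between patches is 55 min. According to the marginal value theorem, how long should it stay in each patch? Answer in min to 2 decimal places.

Maximise g(t)/(T+t): set derivative to zero → g'(t)(T+t) = g(t).
g'(t) = 0.53·272·t^-0.47. Setting 0.53·272·t^-0.47 = 272·t^0.53/(55+t) gives 0.53(55+t) = t, so 0.47·t = 0.53×55.
t* = 0.53×55/0.47 = 62.02 min.

62.02 min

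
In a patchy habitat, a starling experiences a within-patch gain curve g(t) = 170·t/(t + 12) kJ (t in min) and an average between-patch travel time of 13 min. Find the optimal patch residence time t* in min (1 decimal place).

12.5 min

Maximise g(t)/(T+t): set derivative to zero → g'(t)(T+t) = g(t).
g'(t) = 170·12/(t + 12)². Setting 170·12/(t+12)² = 170t/[(t+12)(13+t)] gives 12(13+t) = t(t+12), so t² = 12×13 = 156.
t* = √156 = 12.49 min.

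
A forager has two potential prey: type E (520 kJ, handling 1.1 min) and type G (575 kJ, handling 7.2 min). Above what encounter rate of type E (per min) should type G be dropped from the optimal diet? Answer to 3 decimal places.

Drop type G once their profitability E₂/h₂ falls below the rate achievable on type E alone: E₂/h₂ = λE₁/(1 + λh₁).
Solve for λ: λE₁h₂ = E₂(1 + λh₁) → λ(E₁h₂ − E₂h₁) = E₂ → λ = E₂/(E₁h₂ − E₂h₁).
λ = 575/(520×7.2 − 575×1.1) = 575/3112 = 0.1848 per min.

0.185 per min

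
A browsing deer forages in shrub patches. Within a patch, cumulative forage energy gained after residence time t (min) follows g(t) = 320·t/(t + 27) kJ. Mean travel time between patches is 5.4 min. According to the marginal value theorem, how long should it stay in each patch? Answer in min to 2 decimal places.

By the marginal value theorem, leave when the instantaneous gain rate g'(t) equals the habitat-wide average g(t)/(T + t).
g'(t) = 320·27/(t + 27)². Setting 320·27/(t+27)² = 320t/[(t+27)(5.4+t)] gives 27(5.4+t) = t(t+27), so t² = 27×5.4 = 145.8.
t* = √145.8 = 12.07 min.

12.07 min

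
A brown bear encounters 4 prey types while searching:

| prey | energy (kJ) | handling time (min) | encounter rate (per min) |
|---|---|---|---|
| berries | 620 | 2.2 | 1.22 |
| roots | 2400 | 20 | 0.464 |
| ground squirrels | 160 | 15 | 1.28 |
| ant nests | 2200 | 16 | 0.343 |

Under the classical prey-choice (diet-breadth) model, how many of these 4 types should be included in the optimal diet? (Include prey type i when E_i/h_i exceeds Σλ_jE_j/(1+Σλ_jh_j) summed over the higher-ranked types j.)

1

E/h in descending order: berries 282, ant nests 138, roots 120, ground squirrels 10.7 kJ/min. The optimal diet is the largest prefix of this list for which every included type satisfies E_i/h_i > R on the types above it.
Rate on top 1: 205.3. ant nests: 138 < 205.3 → exclude; stop.
Optimal diet: berries — 1 of 4 types.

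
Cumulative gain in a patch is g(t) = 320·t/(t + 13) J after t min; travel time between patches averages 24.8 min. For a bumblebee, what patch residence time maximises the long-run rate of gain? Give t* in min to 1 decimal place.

18.0 min

Maximise g(t)/(T+t): set derivative to zero → g'(t)(T+t) = g(t).
g'(t) = 320·13/(t + 13)². Setting 320·13/(t+13)² = 320t/[(t+13)(24.8+t)] gives 13(24.8+t) = t(t+13), so t² = 13×24.8 = 322.4.
t* = √322.4 = 17.96 min.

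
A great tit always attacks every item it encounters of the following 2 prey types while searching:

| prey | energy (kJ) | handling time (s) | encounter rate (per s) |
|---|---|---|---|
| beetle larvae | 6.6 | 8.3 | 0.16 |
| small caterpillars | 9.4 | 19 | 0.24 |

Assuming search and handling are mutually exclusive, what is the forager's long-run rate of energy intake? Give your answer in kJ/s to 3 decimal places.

0.481 kJ/s

R = (0.16×6.6 + 0.24×9.4) / (1 + 0.16×8.3 + 0.24×19) = 3.312/6.888 = 0.4808 kJ/s.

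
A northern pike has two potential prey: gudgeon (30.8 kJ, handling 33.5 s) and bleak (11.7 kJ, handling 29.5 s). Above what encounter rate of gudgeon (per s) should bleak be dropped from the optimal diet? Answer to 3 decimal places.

Drop bleak once their profitability E₂/h₂ falls below the rate achievable on gudgeon alone: E₂/h₂ = λE₁/(1 + λh₁).
Solve for λ: λE₁h₂ = E₂(1 + λh₁) → λ(E₁h₂ − E₂h₁) = E₂ → λ = E₂/(E₁h₂ − E₂h₁).
λ = 11.7/(30.8×29.5 − 11.7×33.5) = 11.7/516.7 = 0.02265 per s.

0.023 per s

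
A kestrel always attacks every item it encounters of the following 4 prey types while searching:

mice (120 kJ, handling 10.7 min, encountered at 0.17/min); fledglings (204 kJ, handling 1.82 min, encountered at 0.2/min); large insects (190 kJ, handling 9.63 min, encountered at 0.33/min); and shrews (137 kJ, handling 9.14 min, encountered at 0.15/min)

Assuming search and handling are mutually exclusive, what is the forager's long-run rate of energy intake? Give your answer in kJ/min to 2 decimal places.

Energy encountered per unit search time: 0.17×120 + 0.2×204 + 0.33×190 + 0.15×137 = 144.5 kJ/min.
Handling time per unit search time: 0.17×10.7 + 0.2×1.82 + 0.33×9.63 + 0.15×9.14 = 6.732.
Rate = 144.5/(1 + 6.732) = 18.68 kJ/min.

18.68 kJ/min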